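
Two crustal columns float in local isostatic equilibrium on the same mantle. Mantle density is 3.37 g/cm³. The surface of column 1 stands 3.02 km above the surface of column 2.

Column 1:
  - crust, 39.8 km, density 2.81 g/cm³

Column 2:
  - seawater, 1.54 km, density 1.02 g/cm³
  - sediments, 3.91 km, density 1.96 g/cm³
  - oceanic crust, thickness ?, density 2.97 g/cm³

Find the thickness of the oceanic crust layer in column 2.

7.45 km

Take the compensation level at the base of the deeper column (depth z_c below the surface of column 1) and equate Σ ρ_i t_i down to z_c; mantle fills any gap and the z_c terms cancel.
Column 1: 39.8×2.81 + (z_c − 39.8)×3.37
Column 2: 3.02×0 + 1.54×1.02 + 3.91×1.96 + x×2.97 + (z_c − 3.02 − 5.45 − x)×3.37
The z_c×3.37 term appears on both sides and cancels. Collect the known terms of each column as K = Σ(ρt)_known − 3.37 × (depth of known layers): K_1 = 111.838 − 3.37×39.8 = −22.288; K_2 = 9.2344 − 3.37×(3.02 + 5.45) = −19.3095.
Balance: K_1 = K_2 − x×(3.37 − 2.97), so x = (K_2 − K_1)/(3.37 − 2.97) = 2.9785/0.4 = 7.45 km.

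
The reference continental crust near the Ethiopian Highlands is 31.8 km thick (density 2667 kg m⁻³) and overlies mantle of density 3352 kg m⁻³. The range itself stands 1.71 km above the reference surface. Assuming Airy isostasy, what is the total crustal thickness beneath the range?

Root depth r = h ρ_c / (ρ_m − ρ_c) = 1.71 km × 2667 / 685 = 6.658 km.
Total thickness = T + h + r = 31.8 km + 1.71 km + 6.658 km = 40.2 km.

40.2 km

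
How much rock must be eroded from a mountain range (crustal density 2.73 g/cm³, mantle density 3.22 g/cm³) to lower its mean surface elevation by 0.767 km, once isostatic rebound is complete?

Net drop Δ = e − u = e − e ρ_c/ρ_m = e (ρ_m − ρ_c)/ρ_m.
e = Δ ρ_m/(ρ_m − ρ_c) = 0.767 km × 3.22/0.49 = 5.04 km.

5.04 km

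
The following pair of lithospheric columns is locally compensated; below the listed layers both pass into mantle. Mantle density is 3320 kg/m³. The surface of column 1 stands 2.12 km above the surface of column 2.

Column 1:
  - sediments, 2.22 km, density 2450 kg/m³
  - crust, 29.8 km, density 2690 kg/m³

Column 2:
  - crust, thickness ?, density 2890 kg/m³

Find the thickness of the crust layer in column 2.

Take the compensation level at the base of the deeper column (depth z_c below the surface of column 1) and equate Σ ρ_i t_i down to z_c; mantle fills any gap and the z_c terms cancel.
Column 1: 2.22×2450 + 29.8×2690 + (z_c − 32.02)×3320
Column 2: 2.12×0 + x×2890 + (z_c − 2.12 − 0 − x)×3320
The z_c×3320 term appears on both sides and cancels. Collect the known terms of each column as K = Σ(ρt)_known − 3320 × (depth of known layers): K_1 = 85601 − 3320×32.02 = −20705.4; K_2 = 0 − 3320×(2.12 + 0) = −7038.4.
Balance: K_1 = K_2 − x×(3320 − 2890), so x = (K_2 − K_1)/(3320 − 2890) = 13667/430 = 31.8 km.

31.8 km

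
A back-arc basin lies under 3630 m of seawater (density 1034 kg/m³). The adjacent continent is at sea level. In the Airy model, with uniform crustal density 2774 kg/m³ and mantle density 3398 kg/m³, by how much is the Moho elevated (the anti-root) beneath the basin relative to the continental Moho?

In Airy isostatic equilibrium: replacing crust with seawater at the top is compensated by replacing crust with mantle at the base: d (ρ_c − ρ_w) = a (ρ_m − ρ_c).
a = d (ρ_c − ρ_w)/(ρ_m − ρ_c) = 3630 m × 1740/624 = 10100 m.

10100 m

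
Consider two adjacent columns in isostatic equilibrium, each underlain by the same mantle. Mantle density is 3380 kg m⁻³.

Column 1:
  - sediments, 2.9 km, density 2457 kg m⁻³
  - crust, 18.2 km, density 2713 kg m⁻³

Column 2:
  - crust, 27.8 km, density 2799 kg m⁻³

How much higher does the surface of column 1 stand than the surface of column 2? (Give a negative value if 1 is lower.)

For any compensation level in the mantle, the mantle terms cancel and isostasy reduces to e = (Σt_1 − Σt_2) − (Σ(ρt)_1 − Σ(ρt)_2) / ρ_m.
Σt_1 = 21.1 km; Σt_2 = 27.8 km; Σ(ρt)_1 = 56501.9; Σ(ρt)_2 = 77812.2 (in km·kg m⁻³).
e = (21.1 − 27.8) − (56501.9 − 77812.2) / 3380 = −0.395 km.

−0.395 km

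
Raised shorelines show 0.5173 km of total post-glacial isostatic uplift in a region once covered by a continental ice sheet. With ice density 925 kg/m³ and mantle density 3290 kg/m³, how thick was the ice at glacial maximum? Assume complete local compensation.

u = t ρ_ice/ρ_m → t = u ρ_m/ρ_ice = 0.5173 km × 3290/925 = 1.84 km.

1.84 km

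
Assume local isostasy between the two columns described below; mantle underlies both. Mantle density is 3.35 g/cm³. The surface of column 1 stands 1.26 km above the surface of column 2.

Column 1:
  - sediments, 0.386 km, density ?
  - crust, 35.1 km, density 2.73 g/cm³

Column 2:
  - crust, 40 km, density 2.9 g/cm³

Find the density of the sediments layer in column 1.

2.16 g/cm³

Take the compensation level at the base of the deeper column (depth z_c below the surface of column 1) and equate Σ ρ_i t_i down to z_c; mantle fills any gap and the z_c terms cancel.
Column 1: 0.386×ρ + 35.1×2.73 + (z_c − 35.486)×3.35
Column 2: 1.26×0 + 40×2.9 + (z_c − 1.26 − 40)×3.35
The z_c×3.35 term appears on both sides and cancels. Collect the known terms of each column as K = Σ(ρt)_known − 3.35 × (depth of known layers): K_1 = 95.823 − 3.35×35.486 = −23.0551; K_2 = 116 − 3.35×(1.26 + 40) = −22.221.
Balance: K_1 + 0.386×ρ = K_2, so ρ = (K_2 − K_1)/0.386 = 0.8341/0.386 = 2.16 g/cm³.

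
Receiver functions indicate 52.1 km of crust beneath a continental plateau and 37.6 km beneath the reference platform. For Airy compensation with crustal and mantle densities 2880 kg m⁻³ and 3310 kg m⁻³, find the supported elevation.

Excess crust Δ = 52.1 km − 37.6 km = 14.5 km, split between elevation h and root r with h + r = Δ.
Airy balance ρ_c h = (ρ_m − ρ_c) r gives r = h ρ_c/(ρ_m − ρ_c), so h (1 + ρ_c/(ρ_m − ρ_c)) = Δ, i.e. h = Δ (ρ_m − ρ_c)/ρ_m.
h = 14.5 km × 430/3310 = 1.88 km.

1.88 km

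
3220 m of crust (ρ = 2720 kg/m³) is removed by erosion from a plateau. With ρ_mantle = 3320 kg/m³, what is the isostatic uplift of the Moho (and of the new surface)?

2640 m

Unloading: uplift u = e ρ_c/ρ_m = 3220 m × 2720/3320 = 2640 m.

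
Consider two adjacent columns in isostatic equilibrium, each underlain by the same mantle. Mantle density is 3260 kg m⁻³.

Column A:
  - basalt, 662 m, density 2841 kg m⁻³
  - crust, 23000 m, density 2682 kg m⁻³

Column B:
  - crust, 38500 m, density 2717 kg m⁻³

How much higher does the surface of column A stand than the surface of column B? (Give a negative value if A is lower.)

−2250 m

For any compensation level in the mantle, the mantle terms cancel and isostasy reduces to e = (Σt_A − Σt_B) − (Σ(ρt)_A − Σ(ρt)_B) / ρ_m.
Σt_A = 23662 m; Σt_B = 38500 m; Σ(ρt)_A = 63566742; Σ(ρt)_B = 104604500 (in m·kg m⁻³).
e = (23662 − 38500) − (63566742 − 104604500) / 3260 = −2250 m.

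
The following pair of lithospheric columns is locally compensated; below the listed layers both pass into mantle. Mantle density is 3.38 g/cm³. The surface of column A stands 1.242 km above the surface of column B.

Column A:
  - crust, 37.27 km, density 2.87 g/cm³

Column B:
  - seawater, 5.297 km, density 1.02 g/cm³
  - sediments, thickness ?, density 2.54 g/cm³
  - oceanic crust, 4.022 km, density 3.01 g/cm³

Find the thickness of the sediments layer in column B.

0.977 km

Take the compensation level at the base of the deeper column (depth z_c below the surface of column A) and equate Σ ρ_i t_i down to z_c; mantle fills any gap and the z_c terms cancel.
Column A: 37.27×2.87 + (z_c − 37.27)×3.38
Column B: 1.242×0 + 5.297×1.02 + x×2.54 + 4.022×3.01 + (z_c − 1.242 − 9.319 − x)×3.38
The z_c×3.38 term appears on both sides and cancels. Collect the known terms of each column as K = Σ(ρt)_known − 3.38 × (depth of known layers): K_A = 106.9649 − 3.38×37.27 = −19.0077; K_B = 17.50916 − 3.38×(1.242 + 9.319) = −18.18702.
Balance: K_A = K_B − x×(3.38 − 2.54), so x = (K_B − K_A)/(3.38 − 2.54) = 0.82068/0.84 = 0.977 km.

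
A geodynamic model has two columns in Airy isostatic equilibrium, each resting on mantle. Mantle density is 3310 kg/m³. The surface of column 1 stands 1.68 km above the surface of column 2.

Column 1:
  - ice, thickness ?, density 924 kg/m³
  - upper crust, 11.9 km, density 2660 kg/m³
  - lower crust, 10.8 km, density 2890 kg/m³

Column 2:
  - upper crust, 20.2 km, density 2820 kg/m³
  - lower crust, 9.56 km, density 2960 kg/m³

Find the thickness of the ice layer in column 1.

2.74 km

Take the compensation level at the base of the deeper column (depth z_c below the surface of column 1) and equate Σ ρ_i t_i down to z_c; mantle fills any gap and the z_c terms cancel.
Column 1: x×924 + 11.9×2660 + 10.8×2890 + (z_c − 22.7 − x)×3310
Column 2: 1.68×0 + 20.2×2820 + 9.56×2960 + (z_c − 1.68 − 29.76)×3310
The z_c×3310 term appears on both sides and cancels. Collect the known terms of each column as K = Σ(ρt)_known − 3310 × (depth of known layers): K_1 = 62866 − 3310×22.7 = −12271; K_2 = 85261.6 − 3310×(1.68 + 29.76) = −18804.8.
Balance: K_1 − x×(3310 − 924) = K_2, so x = (K_1 − K_2)/(3310 − 924) = 6533.8/2386 = 2.74 km.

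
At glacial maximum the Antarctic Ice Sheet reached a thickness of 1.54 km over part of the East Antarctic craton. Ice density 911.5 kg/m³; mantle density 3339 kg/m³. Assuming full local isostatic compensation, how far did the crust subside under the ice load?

Balancing pressure at the compensation depth: the ice load ρ_ice t is balanced by mantle displaced below, ρ_m s.
s = t ρ_ice / ρ_m = 1.54 km × 911.5/3339 = 0.42 km.

0.42 km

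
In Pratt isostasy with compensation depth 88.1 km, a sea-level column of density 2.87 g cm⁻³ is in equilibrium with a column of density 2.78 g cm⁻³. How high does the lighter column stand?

ρ_ref D = ρ (D + h) → h = D (ρ_ref − ρ)/ρ.
h = 88.1 km × (2.87 − 2.78)/2.78 = 2.85 km.

2.85 km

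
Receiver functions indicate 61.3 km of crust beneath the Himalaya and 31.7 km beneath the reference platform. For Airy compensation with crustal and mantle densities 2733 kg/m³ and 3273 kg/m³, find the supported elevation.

4.88 km

Excess crust Δ = 61.3 km − 31.7 km = 29.6 km, split between elevation h and root r with h + r = Δ.
Airy balance ρ_c h = (ρ_m − ρ_c) r gives r = h ρ_c/(ρ_m − ρ_c), so h (1 + ρ_c/(ρ_m − ρ_c)) = Δ, i.e. h = Δ (ρ_m − ρ_c)/ρ_m.
h = 29.6 km × 540/3273 = 4.88 km.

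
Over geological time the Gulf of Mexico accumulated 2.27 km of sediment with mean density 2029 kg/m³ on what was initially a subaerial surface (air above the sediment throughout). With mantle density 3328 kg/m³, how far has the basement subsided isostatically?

1.38 km

Subaerial load: s = t ρ_sed / ρ_m = 2.27 km × 2029/3328 = 1.38 km.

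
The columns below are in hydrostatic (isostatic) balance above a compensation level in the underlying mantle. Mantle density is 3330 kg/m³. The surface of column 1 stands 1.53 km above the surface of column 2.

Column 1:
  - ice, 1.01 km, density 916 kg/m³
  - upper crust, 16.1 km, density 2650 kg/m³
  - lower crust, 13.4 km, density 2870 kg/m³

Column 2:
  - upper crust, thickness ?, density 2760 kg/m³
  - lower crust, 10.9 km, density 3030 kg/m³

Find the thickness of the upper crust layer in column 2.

19.6 km

Take the compensation level at the base of the deeper column (depth z_c below the surface of column 1) and equate Σ ρ_i t_i down to z_c; mantle fills any gap and the z_c terms cancel.
Column 1: 1.01×916 + 16.1×2650 + 13.4×2870 + (z_c − 30.51)×3330
Column 2: 1.53×0 + x×2760 + 10.9×3030 + (z_c − 1.53 − 10.9 − x)×3330
The z_c×3330 term appears on both sides and cancels. Collect the known terms of each column as K = Σ(ρt)_known − 3330 × (depth of known layers): K_1 = 82048.16 − 3330×30.51 = −19550.14; K_2 = 33027 − 3330×(1.53 + 10.9) = −8364.9.
Balance: K_1 = K_2 − x×(3330 − 2760), so x = (K_2 − K_1)/(3330 − 2760) = 11185.2/570 = 19.6 km.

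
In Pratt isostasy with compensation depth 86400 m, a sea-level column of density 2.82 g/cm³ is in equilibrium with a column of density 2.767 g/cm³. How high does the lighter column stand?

ρ_ref D = ρ (D + h) → h = D (ρ_ref − ρ)/ρ.
h = 86400 m × (2.82 − 2.767)/2.767 = 1650 m.

1650 m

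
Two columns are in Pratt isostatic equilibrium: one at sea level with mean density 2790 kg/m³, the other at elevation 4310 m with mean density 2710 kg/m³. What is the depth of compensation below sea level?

ρ_ref D = ρ (D + h) → D (ρ_ref − ρ) = ρ h.
D = ρ h/(ρ_ref − ρ) = 2710 × 4310 m/(2790 − 2710) = 146000 m.

146000 m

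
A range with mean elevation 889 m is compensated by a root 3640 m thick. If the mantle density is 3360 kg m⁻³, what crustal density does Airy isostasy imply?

2700 kg m⁻³

ρ_c h = (ρ_m − ρ_c) r → ρ_c (h + r) = ρ_m r → ρ_c = ρ_m r / (h + r).
ρ_c = 3360 × 3640 m / (889 m + 3640 m) = 2700 kg m⁻³.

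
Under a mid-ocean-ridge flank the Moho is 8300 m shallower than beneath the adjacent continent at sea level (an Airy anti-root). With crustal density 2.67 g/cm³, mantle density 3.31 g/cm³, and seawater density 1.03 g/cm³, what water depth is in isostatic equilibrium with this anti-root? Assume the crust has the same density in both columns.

3240 m

Replacing a thickness d of crust by seawater at the top must be balanced by replacing crust with mantle at the base: d (ρ_c − ρ_w) = a (ρ_m − ρ_c).
d = a (ρ_m − ρ_c)/(ρ_c − ρ_w) = 8300 m × 0.64/1.64 = 3240 m.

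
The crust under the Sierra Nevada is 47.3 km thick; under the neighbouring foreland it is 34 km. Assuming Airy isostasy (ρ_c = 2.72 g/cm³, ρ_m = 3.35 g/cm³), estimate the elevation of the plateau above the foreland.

Excess crust Δ = 47.3 km − 34 km = 13.3 km, split between elevation h and root r with h + r = Δ.
Airy balance ρ_c h = (ρ_m − ρ_c) r gives r = h ρ_c/(ρ_m − ρ_c), so h (1 + ρ_c/(ρ_m − ρ_c)) = Δ, i.e. h = Δ (ρ_m − ρ_c)/ρ_m.
h = 13.3 km × 0.63/3.35 = 2.5 km.

2.5 km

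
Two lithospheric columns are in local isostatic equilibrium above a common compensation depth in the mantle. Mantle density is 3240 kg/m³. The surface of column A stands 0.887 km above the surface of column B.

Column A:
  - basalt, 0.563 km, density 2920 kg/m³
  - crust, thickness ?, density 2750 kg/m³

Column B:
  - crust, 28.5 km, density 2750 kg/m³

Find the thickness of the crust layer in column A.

34 km

Take the compensation level at the base of the deeper column (depth z_c below the surface of column A) and equate Σ ρ_i t_i down to z_c; mantle fills any gap and the z_c terms cancel.
Column A: 0.563×2920 + x×2750 + (z_c − 0.563 − x)×3240
Column B: 0.887×0 + 28.5×2750 + (z_c − 0.887 − 28.5)×3240
The z_c×3240 term appears on both sides and cancels. Collect the known terms of each column as K = Σ(ρt)_known − 3240 × (depth of known layers): K_A = 1643.96 − 3240×0.563 = −180.16; K_B = 78375 − 3240×(0.887 + 28.5) = −16838.88.
Balance: K_A − x×(3240 − 2750) = K_B, so x = (K_A − K_B)/(3240 − 2750) = 16658.7/490 = 34 km.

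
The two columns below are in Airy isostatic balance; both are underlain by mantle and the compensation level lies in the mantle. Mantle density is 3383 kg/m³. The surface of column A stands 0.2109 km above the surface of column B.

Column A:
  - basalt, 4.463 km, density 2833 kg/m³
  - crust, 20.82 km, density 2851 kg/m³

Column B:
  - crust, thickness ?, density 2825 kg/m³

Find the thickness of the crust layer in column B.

Take the compensation level at the base of the deeper column (depth z_c below the surface of column A) and equate Σ ρ_i t_i down to z_c; mantle fills any gap and the z_c terms cancel.
Column A: 4.463×2833 + 20.82×2851 + (z_c − 25.283)×3383
Column B: 0.2109×0 + x×2825 + (z_c − 0.2109 − 0 − x)×3383
The z_c×3383 term appears on both sides and cancels. Collect the known terms of each column as K = Σ(ρt)_known − 3383 × (depth of known layers): K_A = 72001.499 − 3383×25.283 = −13530.89; K_B = 0 − 3383×(0.2109 + 0) = −713.4747.
Balance: K_A = K_B − x×(3383 − 2825), so x = (K_B − K_A)/(3383 − 2825) = 12817.4/558 = 23 km.

23 km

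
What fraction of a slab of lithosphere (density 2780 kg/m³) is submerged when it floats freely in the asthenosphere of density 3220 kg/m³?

Submerged fraction = ρ_obj/ρ_fluid = 2780/3220 = 0.863.

0.863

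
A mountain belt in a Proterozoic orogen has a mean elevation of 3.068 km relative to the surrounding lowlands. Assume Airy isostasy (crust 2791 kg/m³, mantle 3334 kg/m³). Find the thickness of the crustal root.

15.8 km

Isostatic balance requires: the weight of the topography is balanced by the buoyancy of the root, ρ_c h = (ρ_m − ρ_c) r.
r = h · ρ_c / (ρ_m − ρ_c) = 3.068 km × 2791 / (3334 − 2791) = 15.8 km.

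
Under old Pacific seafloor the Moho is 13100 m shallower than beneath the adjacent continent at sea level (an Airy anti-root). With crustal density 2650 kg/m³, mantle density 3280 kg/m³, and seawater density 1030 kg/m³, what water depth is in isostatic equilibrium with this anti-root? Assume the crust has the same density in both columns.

5090 m

Replacing a thickness d of crust by seawater at the top must be balanced by replacing crust with mantle at the base: d (ρ_c − ρ_w) = a (ρ_m − ρ_c).
d = a (ρ_m − ρ_c)/(ρ_c − ρ_w) = 13100 m × 630/1620 = 5090 m.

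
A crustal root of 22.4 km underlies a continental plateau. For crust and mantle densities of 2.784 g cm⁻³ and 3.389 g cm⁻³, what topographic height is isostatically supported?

4.87 km

Balancing pressure at the compensation depth: ρ_c h = (ρ_m − ρ_c) r.
h = r (ρ_m − ρ_c) / ρ_c = 22.4 km × (3.389 − 2.784) / 2.784 = 4.87 km.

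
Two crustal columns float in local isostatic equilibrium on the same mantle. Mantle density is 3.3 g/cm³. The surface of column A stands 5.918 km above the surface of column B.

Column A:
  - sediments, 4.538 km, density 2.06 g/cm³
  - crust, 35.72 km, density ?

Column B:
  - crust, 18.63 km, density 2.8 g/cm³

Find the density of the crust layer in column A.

Take the compensation level at the base of the deeper column (depth z_c below the surface of column A) and equate Σ ρ_i t_i down to z_c; mantle fills any gap and the z_c terms cancel.
Column A: 4.538×2.06 + 35.72×ρ + (z_c − 40.258)×3.3
Column B: 5.918×0 + 18.63×2.8 + (z_c − 5.918 − 18.63)×3.3
The z_c×3.3 term appears on both sides and cancels. Collect the known terms of each column as K = Σ(ρt)_known − 3.3 × (depth of known layers): K_A = 9.34828 − 3.3×40.258 = −123.50312; K_B = 52.164 − 3.3×(5.918 + 18.63) = −28.8444.
Balance: K_A + 35.72×ρ = K_B, so ρ = (K_B − K_A)/35.72 = 94.6587/35.72 = 2.65 g/cm³.

2.65 g/cm³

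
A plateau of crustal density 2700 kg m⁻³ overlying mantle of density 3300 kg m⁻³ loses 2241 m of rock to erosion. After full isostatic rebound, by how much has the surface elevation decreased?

Rebound u = e ρ_c/ρ_m = 2241 m × 2700/3300 = 1834 m.
Net surface drop = e − u = 2241 m − 1834 m = e (ρ_m − ρ_c)/ρ_m = 407 m.

407 m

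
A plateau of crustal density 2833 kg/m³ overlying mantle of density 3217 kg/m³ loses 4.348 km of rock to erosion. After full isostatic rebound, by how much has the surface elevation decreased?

0.519 km

Rebound u = e ρ_c/ρ_m = 4.348 km × 2833/3217 = 3.829 km.
Net surface drop = e − u = 4.348 km − 3.829 km = e (ρ_m − ρ_c)/ρ_m = 0.519 km.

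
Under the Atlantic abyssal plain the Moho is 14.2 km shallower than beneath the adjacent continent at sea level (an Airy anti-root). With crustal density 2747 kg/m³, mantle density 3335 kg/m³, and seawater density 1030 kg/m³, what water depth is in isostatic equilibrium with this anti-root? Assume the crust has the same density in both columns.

4.86 km

Replacing a thickness d of crust by seawater at the top must be balanced by replacing crust with mantle at the base: d (ρ_c − ρ_w) = a (ρ_m − ρ_c).
d = a (ρ_m − ρ_c)/(ρ_c − ρ_w) = 14.2 km × 588/1717 = 4.86 km.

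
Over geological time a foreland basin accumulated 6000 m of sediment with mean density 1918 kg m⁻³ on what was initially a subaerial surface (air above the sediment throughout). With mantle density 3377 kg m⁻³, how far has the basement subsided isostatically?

Subaerial load: s = t ρ_sed / ρ_m = 6000 m × 1918/3377 = 3410 m.

3410 m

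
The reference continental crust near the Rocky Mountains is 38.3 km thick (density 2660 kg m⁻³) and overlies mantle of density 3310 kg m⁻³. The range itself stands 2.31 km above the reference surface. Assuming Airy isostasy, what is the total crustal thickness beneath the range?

50.1 km

Root depth r = h ρ_c / (ρ_m − ρ_c) = 2.31 km × 2660 / 650 = 9.453 km.
Total thickness = T + h + r = 38.3 km + 2.31 km + 9.453 km = 50.1 km.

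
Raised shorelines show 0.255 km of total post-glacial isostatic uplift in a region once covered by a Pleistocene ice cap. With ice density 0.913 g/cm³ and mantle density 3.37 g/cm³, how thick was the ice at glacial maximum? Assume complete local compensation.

0.941 km

u = t ρ_ice/ρ_m → t = u ρ_m/ρ_ice = 0.255 km × 3.37/0.913 = 0.941 km.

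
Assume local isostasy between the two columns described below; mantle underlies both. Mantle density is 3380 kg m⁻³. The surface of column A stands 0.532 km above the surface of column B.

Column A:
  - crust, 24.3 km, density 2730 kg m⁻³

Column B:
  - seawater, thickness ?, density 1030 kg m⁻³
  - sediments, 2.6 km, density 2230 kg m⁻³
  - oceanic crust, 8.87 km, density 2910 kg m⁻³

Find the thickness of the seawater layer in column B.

2.91 km

Take the compensation level at the base of the deeper column (depth z_c below the surface of column A) and equate Σ ρ_i t_i down to z_c; mantle fills any gap and the z_c terms cancel.
Column A: 24.3×2730 + (z_c − 24.3)×3380
Column B: 0.532×0 + x×1030 + 2.6×2230 + 8.87×2910 + (z_c − 0.532 − 11.47 − x)×3380
The z_c×3380 term appears on both sides and cancels. Collect the known terms of each column as K = Σ(ρt)_known − 3380 × (depth of known layers): K_A = 66339 − 3380×24.3 = −15795; K_B = 31609.7 − 3380×(0.532 + 11.47) = −8957.06.
Balance: K_A = K_B − x×(3380 − 1030), so x = (K_B − K_A)/(3380 − 1030) = 6837.94/2350 = 2.91 km.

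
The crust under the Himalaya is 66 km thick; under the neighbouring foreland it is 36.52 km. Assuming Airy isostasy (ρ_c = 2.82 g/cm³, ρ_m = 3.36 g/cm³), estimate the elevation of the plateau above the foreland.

4.74 km

Excess crust Δ = 66 km − 36.52 km = 29.48 km, split between elevation h and root r with h + r = Δ.
Airy balance ρ_c h = (ρ_m − ρ_c) r gives r = h ρ_c/(ρ_m − ρ_c), so h (1 + ρ_c/(ρ_m − ρ_c)) = Δ, i.e. h = Δ (ρ_m − ρ_c)/ρ_m.
h = 29.48 km × 0.54/3.36 = 4.74 km.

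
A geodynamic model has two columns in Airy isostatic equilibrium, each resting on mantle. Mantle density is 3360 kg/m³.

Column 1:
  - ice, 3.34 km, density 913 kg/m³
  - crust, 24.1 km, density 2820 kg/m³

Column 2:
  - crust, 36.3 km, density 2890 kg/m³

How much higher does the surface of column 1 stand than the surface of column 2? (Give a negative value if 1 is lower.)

1.23 km

For any compensation level in the mantle, the mantle terms cancel and isostasy reduces to e = (Σt_1 − Σt_2) − (Σ(ρt)_1 − Σ(ρt)_2) / ρ_m.
Σt_1 = 27.44 km; Σt_2 = 36.3 km; Σ(ρt)_1 = 71011.42; Σ(ρt)_2 = 104907 (in km·kg/m³).
e = (27.44 − 36.3) − (71011.42 − 104907) / 3360 = 1.23 km.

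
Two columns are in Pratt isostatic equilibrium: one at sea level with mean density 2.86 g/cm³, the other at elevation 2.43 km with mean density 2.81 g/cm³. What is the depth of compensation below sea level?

137 km

ρ_ref D = ρ (D + h) → D (ρ_ref − ρ) = ρ h.
D = ρ h/(ρ_ref − ρ) = 2.81 × 2.43 km/(2.86 − 2.81) = 137 km.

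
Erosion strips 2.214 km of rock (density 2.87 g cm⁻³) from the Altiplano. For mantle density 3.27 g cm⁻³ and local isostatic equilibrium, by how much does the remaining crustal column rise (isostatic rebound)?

Unloading: uplift u = e ρ_c/ρ_m = 2.214 km × 2.87/3.27 = 1.94 km.

1.94 km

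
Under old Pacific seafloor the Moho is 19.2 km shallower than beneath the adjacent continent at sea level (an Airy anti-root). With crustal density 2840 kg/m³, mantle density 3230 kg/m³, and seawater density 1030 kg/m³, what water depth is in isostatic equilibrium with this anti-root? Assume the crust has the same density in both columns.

Replacing a thickness d of crust by seawater at the top must be balanced by replacing crust with mantle at the base: d (ρ_c − ρ_w) = a (ρ_m − ρ_c).
d = a (ρ_m − ρ_c)/(ρ_c − ρ_w) = 19.2 km × 390/1810 = 4.14 km.

4.14 km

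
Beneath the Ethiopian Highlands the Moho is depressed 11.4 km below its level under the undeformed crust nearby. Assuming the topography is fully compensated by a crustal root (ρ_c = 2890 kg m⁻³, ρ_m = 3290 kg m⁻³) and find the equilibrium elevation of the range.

Isostatic balance requires: ρ_c h = (ρ_m − ρ_c) r.
h = r (ρ_m − ρ_c) / ρ_c = 11.4 km × (3290 − 2890) / 2890 = 1.58 km.

1.58 km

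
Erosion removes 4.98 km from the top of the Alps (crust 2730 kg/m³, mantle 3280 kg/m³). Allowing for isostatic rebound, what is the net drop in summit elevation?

0.835 km

Rebound u = e ρ_c/ρ_m = 4.98 km × 2730/3280 = 4.145 km.
Net surface drop = e − u = 4.98 km − 4.145 km = e (ρ_m − ρ_c)/ρ_m = 0.835 km.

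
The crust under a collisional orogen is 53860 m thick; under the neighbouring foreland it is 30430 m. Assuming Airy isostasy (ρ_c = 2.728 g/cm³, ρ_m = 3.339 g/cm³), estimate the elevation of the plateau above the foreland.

4290 m

Excess crust Δ = 53860 m − 30430 m = 23430 m, split between elevation h and root r with h + r = Δ.
Airy balance ρ_c h = (ρ_m − ρ_c) r gives r = h ρ_c/(ρ_m − ρ_c), so h (1 + ρ_c/(ρ_m − ρ_c)) = Δ, i.e. h = Δ (ρ_m − ρ_c)/ρ_m.
h = 23430 m × 0.611/3.339 = 4290 m.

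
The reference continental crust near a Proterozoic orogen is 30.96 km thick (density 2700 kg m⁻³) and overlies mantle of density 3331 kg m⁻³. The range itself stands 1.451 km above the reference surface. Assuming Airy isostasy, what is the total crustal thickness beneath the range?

Root depth r = h ρ_c / (ρ_m − ρ_c) = 1.451 km × 2700 / 631 = 6.209 km.
Total thickness = T + h + r = 30.96 km + 1.451 km + 6.209 km = 38.6 km.

38.6 km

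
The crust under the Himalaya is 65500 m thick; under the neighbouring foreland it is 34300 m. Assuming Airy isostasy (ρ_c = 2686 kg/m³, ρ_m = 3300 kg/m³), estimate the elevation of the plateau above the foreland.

5810 m

Excess crust Δ = 65500 m − 34300 m = 31200 m, split between elevation h and root r with h + r = Δ.
Airy balance ρ_c h = (ρ_m − ρ_c) r gives r = h ρ_c/(ρ_m − ρ_c), so h (1 + ρ_c/(ρ_m − ρ_c)) = Δ, i.e. h = Δ (ρ_m − ρ_c)/ρ_m.
h = 31200 m × 614/3300 = 5810 m.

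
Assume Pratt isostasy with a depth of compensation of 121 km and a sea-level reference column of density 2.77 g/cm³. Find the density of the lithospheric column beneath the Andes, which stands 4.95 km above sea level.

2.66 g/cm³

Pratt balance: ρ_ref D = ρ (D + h).
ρ = ρ_ref D/(D + h) = 2.77 × 121 km/(121 km + 4.95 km) = 2.66 g/cm³.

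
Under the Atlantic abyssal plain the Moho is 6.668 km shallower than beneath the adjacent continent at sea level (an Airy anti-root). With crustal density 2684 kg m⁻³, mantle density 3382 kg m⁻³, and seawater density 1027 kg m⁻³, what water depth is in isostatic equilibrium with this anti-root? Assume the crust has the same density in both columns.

Replacing a thickness d of crust by seawater at the top must be balanced by replacing crust with mantle at the base: d (ρ_c − ρ_w) = a (ρ_m − ρ_c).
d = a (ρ_m − ρ_c)/(ρ_c − ρ_w) = 6.668 km × 698/1657 = 2.81 km.

2.81 km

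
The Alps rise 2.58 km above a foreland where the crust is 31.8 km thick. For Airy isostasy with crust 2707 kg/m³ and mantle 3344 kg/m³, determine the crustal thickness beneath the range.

45.3 km

Root depth r = h ρ_c / (ρ_m − ρ_c) = 2.58 km × 2707 / 637 = 10.96 km.
Total thickness = T + h + r = 31.8 km + 2.58 km + 10.96 km = 45.3 km.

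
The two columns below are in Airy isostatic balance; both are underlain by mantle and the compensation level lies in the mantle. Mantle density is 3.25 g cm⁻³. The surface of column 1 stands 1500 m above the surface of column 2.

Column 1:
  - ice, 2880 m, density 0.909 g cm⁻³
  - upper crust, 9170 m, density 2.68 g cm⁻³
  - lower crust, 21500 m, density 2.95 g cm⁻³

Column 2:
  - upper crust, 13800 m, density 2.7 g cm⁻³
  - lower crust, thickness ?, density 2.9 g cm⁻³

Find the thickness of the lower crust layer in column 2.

17000 m

Take the compensation level at the base of the deeper column (depth z_c below the surface of column 1) and equate Σ ρ_i t_i down to z_c; mantle fills any gap and the z_c terms cancel.
Column 1: 2880×0.909 + 9170×2.68 + 21500×2.95 + (z_c − 33550)×3.25
Column 2: 1500×0 + 13800×2.7 + x×2.9 + (z_c − 1500 − 13800 − x)×3.25
The z_c×3.25 term appears on both sides and cancels. Collect the known terms of each column as K = Σ(ρt)_known − 3.25 × (depth of known layers): K_1 = 90618.52 − 3.25×33550 = −18418.98; K_2 = 37260 − 3.25×(1500 + 13800) = −12465.
Balance: K_1 = K_2 − x×(3.25 − 2.9), so x = (K_2 − K_1)/(3.25 − 2.9) = 5953.98/0.35 = 17000 m.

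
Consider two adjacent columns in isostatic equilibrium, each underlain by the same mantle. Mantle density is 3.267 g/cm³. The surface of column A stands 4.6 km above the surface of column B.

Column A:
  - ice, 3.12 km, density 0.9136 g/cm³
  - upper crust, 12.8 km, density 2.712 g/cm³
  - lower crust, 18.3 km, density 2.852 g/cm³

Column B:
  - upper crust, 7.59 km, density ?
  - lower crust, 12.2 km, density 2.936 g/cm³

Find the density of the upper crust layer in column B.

2.88 g/cm³

Take the compensation level at the base of the deeper column (depth z_c below the surface of column A) and equate Σ ρ_i t_i down to z_c; mantle fills any gap and the z_c terms cancel.
Column A: 3.12×0.9136 + 12.8×2.712 + 18.3×2.852 + (z_c − 34.22)×3.267
Column B: 4.6×0 + 7.59×ρ + 12.2×2.936 + (z_c − 4.6 − 19.79)×3.267
The z_c×3.267 term appears on both sides and cancels. Collect the known terms of each column as K = Σ(ρt)_known − 3.267 × (depth of known layers): K_A = 89.755632 − 3.267×34.22 = −22.041108; K_B = 35.8192 − 3.267×(4.6 + 19.79) = −43.86293.
Balance: K_A = K_B + 7.59×ρ, so ρ = (K_A − K_B)/7.59 = 21.8218/7.59 = 2.88 g/cm³.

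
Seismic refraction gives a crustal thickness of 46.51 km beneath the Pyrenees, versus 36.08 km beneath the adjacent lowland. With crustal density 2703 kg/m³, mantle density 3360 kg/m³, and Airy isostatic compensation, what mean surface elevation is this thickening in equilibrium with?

2.04 km

Excess crust Δ = 46.51 km − 36.08 km = 10.43 km, split between elevation h and root r with h + r = Δ.
Airy balance ρ_c h = (ρ_m − ρ_c) r gives r = h ρ_c/(ρ_m − ρ_c), so h (1 + ρ_c/(ρ_m − ρ_c)) = Δ, i.e. h = Δ (ρ_m − ρ_c)/ρ_m.
h = 10.43 km × 657/3360 = 2.04 km.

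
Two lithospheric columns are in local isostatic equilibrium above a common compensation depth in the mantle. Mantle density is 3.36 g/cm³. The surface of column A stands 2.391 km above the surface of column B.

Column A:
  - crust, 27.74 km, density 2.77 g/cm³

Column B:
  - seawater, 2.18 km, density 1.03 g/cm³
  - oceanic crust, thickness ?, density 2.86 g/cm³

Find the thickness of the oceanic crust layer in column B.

Take the compensation level at the base of the deeper column (depth z_c below the surface of column A) and equate Σ ρ_i t_i down to z_c; mantle fills any gap and the z_c terms cancel.
Column A: 27.74×2.77 + (z_c − 27.74)×3.36
Column B: 2.391×0 + 2.18×1.03 + x×2.86 + (z_c − 2.391 − 2.18 − x)×3.36
The z_c×3.36 term appears on both sides and cancels. Collect the known terms of each column as K = Σ(ρt)_known − 3.36 × (depth of known layers): K_A = 76.8398 − 3.36×27.74 = −16.3666; K_B = 2.2454 − 3.36×(2.391 + 2.18) = −13.11316.
Balance: K_A = K_B − x×(3.36 − 2.86), so x = (K_B − K_A)/(3.36 − 2.86) = 3.25344/0.5 = 6.51 km.

6.51 km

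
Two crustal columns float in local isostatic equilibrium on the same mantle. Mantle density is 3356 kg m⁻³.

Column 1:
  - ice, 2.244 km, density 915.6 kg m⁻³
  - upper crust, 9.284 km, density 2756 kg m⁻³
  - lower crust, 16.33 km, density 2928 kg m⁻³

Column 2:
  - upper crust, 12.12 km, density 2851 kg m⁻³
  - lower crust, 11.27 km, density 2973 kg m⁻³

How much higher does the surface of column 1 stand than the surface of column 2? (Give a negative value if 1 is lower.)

2.26 km

For any compensation level in the mantle, the mantle terms cancel and isostasy reduces to e = (Σt_1 − Σt_2) − (Σ(ρt)_1 − Σ(ρt)_2) / ρ_m.
Σt_1 = 27.858 km; Σt_2 = 23.39 km; Σ(ρt)_1 = 75455.5504; Σ(ρt)_2 = 68059.83 (in km·kg m⁻³).
e = (27.858 − 23.39) − (75455.5504 − 68059.83) / 3356 = 2.26 km.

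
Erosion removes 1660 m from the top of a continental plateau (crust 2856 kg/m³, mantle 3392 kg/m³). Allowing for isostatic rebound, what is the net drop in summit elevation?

Rebound u = e ρ_c/ρ_m = 1660 m × 2856/3392 = 1398 m.
Net surface drop = e − u = 1660 m − 1398 m = e (ρ_m − ρ_c)/ρ_m = 262 m.

262 m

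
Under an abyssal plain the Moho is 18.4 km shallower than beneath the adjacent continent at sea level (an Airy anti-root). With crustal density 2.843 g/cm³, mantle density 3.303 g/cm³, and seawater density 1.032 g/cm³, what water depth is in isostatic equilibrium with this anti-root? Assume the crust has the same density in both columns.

Replacing a thickness d of crust by seawater at the top must be balanced by replacing crust with mantle at the base: d (ρ_c − ρ_w) = a (ρ_m − ρ_c).
d = a (ρ_m − ρ_c)/(ρ_c − ρ_w) = 18.4 km × 0.46/1.811 = 4.67 km.

4.67 km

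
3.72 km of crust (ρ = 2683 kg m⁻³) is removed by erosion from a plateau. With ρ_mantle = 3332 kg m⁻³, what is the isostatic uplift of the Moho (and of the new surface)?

Unloading: uplift u = e ρ_c/ρ_m = 3.72 km × 2683/3332 = 3 km.

3 km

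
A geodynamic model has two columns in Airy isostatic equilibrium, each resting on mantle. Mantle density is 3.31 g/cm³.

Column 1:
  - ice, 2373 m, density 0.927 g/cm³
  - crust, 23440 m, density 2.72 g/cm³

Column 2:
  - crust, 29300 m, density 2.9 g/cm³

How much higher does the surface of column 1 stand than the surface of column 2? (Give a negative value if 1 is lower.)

For any compensation level in the mantle, the mantle terms cancel and isostasy reduces to e = (Σt_1 − Σt_2) − (Σ(ρt)_1 − Σ(ρt)_2) / ρ_m.
Σt_1 = 25813 m; Σt_2 = 29300 m; Σ(ρt)_1 = 65956.571; Σ(ρt)_2 = 84970 (in m·g/cm³).
e = (25813 − 29300) − (65956.571 − 84970) / 3.31 = 2260 m.

2260 m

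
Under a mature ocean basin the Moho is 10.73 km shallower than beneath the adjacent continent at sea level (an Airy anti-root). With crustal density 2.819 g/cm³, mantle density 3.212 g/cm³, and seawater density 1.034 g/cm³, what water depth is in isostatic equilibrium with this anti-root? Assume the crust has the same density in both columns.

Replacing a thickness d of crust by seawater at the top must be balanced by replacing crust with mantle at the base: d (ρ_c − ρ_w) = a (ρ_m − ρ_c).
d = a (ρ_m − ρ_c)/(ρ_c − ρ_w) = 10.73 km × 0.393/1.785 = 2.36 km.

2.36 km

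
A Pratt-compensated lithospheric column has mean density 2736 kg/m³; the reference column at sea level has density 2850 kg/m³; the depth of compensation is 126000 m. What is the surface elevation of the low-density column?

5250 m

ρ_ref D = ρ (D + h) → h = D (ρ_ref − ρ)/ρ.
h = 126000 m × (2850 − 2736)/2736 = 5250 m.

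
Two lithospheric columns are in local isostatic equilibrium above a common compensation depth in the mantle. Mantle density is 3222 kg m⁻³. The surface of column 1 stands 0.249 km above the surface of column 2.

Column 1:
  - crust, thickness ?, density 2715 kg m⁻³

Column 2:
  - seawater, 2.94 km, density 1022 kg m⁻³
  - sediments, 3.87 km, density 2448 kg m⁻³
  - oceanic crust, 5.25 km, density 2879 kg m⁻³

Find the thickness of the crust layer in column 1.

23.8 km

Take the compensation level at the base of the deeper column (depth z_c below the surface of column 1) and equate Σ ρ_i t_i down to z_c; mantle fills any gap and the z_c terms cancel.
Column 1: x×2715 + (z_c − 0 − x)×3222
Column 2: 0.249×0 + 2.94×1022 + 3.87×2448 + 5.25×2879 + (z_c − 0.249 − 12.06)×3222
The z_c×3222 term appears on both sides and cancels. Collect the known terms of each column as K = Σ(ρt)_known − 3222 × (depth of known layers): K_1 = 0 − 3222×0 = 0; K_2 = 27593.19 − 3222×(0.249 + 12.06) = −12066.408.
Balance: K_1 − x×(3222 − 2715) = K_2, so x = (K_1 − K_2)/(3222 − 2715) = 12066.4/507 = 23.8 km.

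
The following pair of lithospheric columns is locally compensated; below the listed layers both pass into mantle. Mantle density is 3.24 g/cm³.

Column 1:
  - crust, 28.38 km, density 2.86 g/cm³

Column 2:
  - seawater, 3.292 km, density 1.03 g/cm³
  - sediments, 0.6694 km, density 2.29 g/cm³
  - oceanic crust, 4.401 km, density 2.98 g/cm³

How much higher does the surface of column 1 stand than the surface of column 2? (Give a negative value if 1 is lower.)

For any compensation level in the mantle, the mantle terms cancel and isostasy reduces to e = (Σt_1 − Σt_2) − (Σ(ρt)_1 − Σ(ρt)_2) / ρ_m.
Σt_1 = 28.38 km; Σt_2 = 8.3624 km; Σ(ρt)_1 = 81.1668; Σ(ρt)_2 = 18.038666 (in km·g/cm³).
e = (28.38 − 8.3624) − (81.1668 − 18.038666) / 3.24 = 0.534 km.

0.534 km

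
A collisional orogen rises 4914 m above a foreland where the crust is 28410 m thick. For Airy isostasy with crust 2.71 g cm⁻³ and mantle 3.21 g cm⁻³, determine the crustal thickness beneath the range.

60000 m

Root depth r = h ρ_c / (ρ_m − ρ_c) = 4914 m × 2.71 / 0.5 = 26630 m.
Total thickness = T + h + r = 28410 m + 4914 m + 26630 m = 60000 m.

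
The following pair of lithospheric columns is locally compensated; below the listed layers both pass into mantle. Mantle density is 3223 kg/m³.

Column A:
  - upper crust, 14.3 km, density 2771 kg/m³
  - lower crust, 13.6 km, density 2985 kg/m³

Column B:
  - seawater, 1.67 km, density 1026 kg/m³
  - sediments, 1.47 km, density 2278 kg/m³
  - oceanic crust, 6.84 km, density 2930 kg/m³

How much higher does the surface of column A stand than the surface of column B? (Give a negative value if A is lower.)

0.819 km

For any compensation level in the mantle, the mantle terms cancel and isostasy reduces to e = (Σt_A − Σt_B) − (Σ(ρt)_A − Σ(ρt)_B) / ρ_m.
Σt_A = 27.9 km; Σt_B = 9.98 km; Σ(ρt)_A = 80221.3; Σ(ρt)_B = 25103.28 (in km·kg/m³).
e = (27.9 − 9.98) − (80221.3 − 25103.28) / 3223 = 0.819 km.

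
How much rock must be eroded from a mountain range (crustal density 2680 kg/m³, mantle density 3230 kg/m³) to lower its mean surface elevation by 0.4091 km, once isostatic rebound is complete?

2.4 km

Net drop Δ = e − u = e − e ρ_c/ρ_m = e (ρ_m − ρ_c)/ρ_m.
e = Δ ρ_m/(ρ_m − ρ_c) = 0.4091 km × 3230/550 = 2.4 km.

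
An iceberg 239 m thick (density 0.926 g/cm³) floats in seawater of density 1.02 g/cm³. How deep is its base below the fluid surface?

217 m

Draft d = t ρ_obj/ρ_fluid = 239 m × 0.926/1.02 = 217 m.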